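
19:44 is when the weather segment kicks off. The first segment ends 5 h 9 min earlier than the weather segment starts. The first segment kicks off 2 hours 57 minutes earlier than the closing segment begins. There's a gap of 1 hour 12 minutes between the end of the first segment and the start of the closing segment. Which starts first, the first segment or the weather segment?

The first segment ends at 19:44 − 309 min = 14:35.
The closing segment starts at 14:35 + 72 min = 15:47.
The first segment starts at 15:47 − 177 min = 12:50.
The first segment starts at 12:50 and the weather segment starts at 19:44, so the first segment is first.

the first segment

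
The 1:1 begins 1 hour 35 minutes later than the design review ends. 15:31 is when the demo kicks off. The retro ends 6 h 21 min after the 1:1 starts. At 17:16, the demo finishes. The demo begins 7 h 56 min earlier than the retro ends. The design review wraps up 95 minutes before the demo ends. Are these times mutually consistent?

No

The design review ends at 17:16 − 95 min = 15:41.
The 1:1 starts at 15:41 + 95 min = 17:16.
The retro ends at 17:16 + 381 min = 23:37.
The demo starts at 23:37 − 476 min = 15:41.
But the demo is also said to start at 15:31 — a 10-minute conflict.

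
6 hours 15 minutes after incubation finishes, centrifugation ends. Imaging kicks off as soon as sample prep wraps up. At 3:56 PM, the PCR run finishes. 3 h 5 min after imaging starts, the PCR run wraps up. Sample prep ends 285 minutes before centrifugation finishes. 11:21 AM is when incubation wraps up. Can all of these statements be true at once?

Yes

Centrifugation ends at 11:21 AM + 375 min = 5:36 PM.
Sample prep ends at 5:36 PM − 285 min = 12:51 PM.
So imaging starts at 12:51 PM.
The PCR run ends at 12:51 PM + 185 min = 3:56 PM.
That matches the stated 3:56 PM, so the schedule is consistent.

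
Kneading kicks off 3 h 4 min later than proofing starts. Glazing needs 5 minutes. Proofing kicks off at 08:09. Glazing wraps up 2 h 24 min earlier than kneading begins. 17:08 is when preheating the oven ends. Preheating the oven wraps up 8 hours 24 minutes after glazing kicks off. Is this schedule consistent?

Kneading starts at 08:09 + 184 min = 11:13.
Glazing ends at 11:13 − 144 min = 08:49.
Glazing starts at 08:49 − 5 min = 08:44.
Preheating the oven ends at 08:44 + 504 min = 17:08.
That matches the stated 17:08, so the schedule is consistent.

Yes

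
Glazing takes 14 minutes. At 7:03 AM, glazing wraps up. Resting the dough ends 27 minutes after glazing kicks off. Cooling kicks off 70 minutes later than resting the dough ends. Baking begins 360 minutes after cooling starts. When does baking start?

2:26 PM

Glazing starts at 7:03 AM − 14 min = 6:49 AM.
Resting the dough ends at 6:49 AM + 27 min = 7:16 AM.
Cooling starts at 7:16 AM + 70 min = 8:26 AM.
Baking starts at 8:26 AM + 360 min = 2:26 PM.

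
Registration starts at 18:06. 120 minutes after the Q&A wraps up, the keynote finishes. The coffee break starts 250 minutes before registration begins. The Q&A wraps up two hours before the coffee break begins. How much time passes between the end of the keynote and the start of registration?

The coffee break starts at 18:06 − 250 min = 13:56.
The Q&A ends at 13:56 − 120 min = 11:56.
The keynote ends at 11:56 + 120 min = 13:56.
From 13:56 to 18:06 is 4 h 10 min.

4 h 10 min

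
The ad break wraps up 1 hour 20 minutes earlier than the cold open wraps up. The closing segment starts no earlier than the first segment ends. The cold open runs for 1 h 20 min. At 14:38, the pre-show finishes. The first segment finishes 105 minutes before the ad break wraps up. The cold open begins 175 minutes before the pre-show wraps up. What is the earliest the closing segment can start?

The cold open starts at 14:38 − 175 min = 11:43.
The cold open ends at 11:43 + 80 min = 13:03.
The ad break ends at 13:03 − 80 min = 11:43.
The first segment ends at 11:43 − 105 min = 09:58.
The closing segment is bounded by the first segment, so the earliest it can start is 09:58.

09:58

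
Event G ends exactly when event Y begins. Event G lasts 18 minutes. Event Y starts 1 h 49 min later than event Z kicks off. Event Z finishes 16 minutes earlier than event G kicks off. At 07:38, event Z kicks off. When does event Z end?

Event Y starts at 07:38 + 109 min = 09:27.
So event G ends at 09:27.
Event G starts at 09:27 − 18 min = 09:09.
Event Z ends at 09:09 − 16 min = 08:53.

08:53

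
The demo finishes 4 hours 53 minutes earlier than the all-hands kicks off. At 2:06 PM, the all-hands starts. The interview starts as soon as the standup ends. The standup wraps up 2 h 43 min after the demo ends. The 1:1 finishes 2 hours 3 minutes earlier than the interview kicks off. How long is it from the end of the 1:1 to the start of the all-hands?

4 hours 13 minutes

The demo ends at 2:06 PM − 293 min = 9:13 AM.
The standup ends at 9:13 AM + 163 min = 11:56 AM.
So the interview starts at 11:56 AM.
The 1:1 ends at 11:56 AM − 123 min = 9:53 AM.
From 9:53 AM to 2:06 PM is 4 hours 13 minutes.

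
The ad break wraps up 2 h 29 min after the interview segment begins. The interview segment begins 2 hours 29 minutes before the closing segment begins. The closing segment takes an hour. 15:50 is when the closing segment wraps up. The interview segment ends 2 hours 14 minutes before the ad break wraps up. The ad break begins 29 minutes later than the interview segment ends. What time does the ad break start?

13:05

The closing segment starts at 15:50 − 60 min = 14:50.
The interview segment starts at 14:50 − 149 min = 12:21.
The ad break ends at 12:21 + 149 min = 14:50.
The interview segment ends at 14:50 − 134 min = 12:36.
The ad break starts at 12:36 + 29 min = 13:05.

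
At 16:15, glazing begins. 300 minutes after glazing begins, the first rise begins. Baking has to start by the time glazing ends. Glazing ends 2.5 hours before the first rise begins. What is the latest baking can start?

The first rise starts at 16:15 + 300 min = 21:15.
Glazing ends at 21:15 − 150 min = 18:45.
Baking is bounded by glazing, so the latest it can start is 18:45.

18:45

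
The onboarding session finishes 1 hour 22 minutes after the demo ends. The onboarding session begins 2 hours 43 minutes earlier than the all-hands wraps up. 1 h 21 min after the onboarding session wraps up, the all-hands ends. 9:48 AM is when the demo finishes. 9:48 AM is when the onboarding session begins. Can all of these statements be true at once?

The onboarding session ends at 9:48 AM + 82 min = 11:10 AM.
The all-hands ends at 11:10 AM + 81 min = 12:31 PM.
The onboarding session starts at 12:31 PM − 163 min = 9:48 AM.
That matches the stated 9:48 AM, so the schedule is consistent.

Yes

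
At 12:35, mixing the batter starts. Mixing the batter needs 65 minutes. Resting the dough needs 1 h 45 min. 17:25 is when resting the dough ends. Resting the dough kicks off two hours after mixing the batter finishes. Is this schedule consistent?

Mixing the batter ends at 12:35 + 65 min = 13:40.
Resting the dough starts at 13:40 + 120 min = 15:40.
Resting the dough ends at 15:40 + 105 min = 17:25.
That matches the stated 17:25, so the schedule is consistent.

Yes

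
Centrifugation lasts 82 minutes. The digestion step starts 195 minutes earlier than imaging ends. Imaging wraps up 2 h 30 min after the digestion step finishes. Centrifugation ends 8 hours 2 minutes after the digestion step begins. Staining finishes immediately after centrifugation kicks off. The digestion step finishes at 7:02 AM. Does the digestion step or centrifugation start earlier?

the digestion step

Imaging ends at 7:02 AM + 150 min = 9:32 AM.
The digestion step starts at 9:32 AM − 195 min = 6:17 AM.
Centrifugation ends at 6:17 AM + 482 min = 2:19 PM.
Centrifugation starts at 2:19 PM − 82 min = 12:57 PM.
The digestion step starts at 6:17 AM and centrifugation starts at 12:57 PM, so the digestion step is first.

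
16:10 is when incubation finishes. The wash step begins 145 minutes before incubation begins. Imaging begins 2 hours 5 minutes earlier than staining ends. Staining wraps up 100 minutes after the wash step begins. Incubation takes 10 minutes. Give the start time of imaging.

Incubation starts at 16:10 − 10 min = 16:00.
The wash step starts at 16:00 − 145 min = 13:35.
Staining ends at 13:35 + 100 min = 15:15.
Imaging starts at 15:15 − 125 min = 13:10.

13:10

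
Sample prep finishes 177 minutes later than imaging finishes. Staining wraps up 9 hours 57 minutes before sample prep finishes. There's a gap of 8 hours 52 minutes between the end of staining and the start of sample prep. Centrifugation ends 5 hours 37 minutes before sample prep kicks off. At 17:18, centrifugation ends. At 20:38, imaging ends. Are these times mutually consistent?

Sample prep ends at 20:38 + 177 min = 23:35.
Staining ends at 23:35 − 597 min = 13:38.
Sample prep starts at 13:38 + 532 min = 22:30.
Centrifugation ends at 22:30 − 337 min = 16:53.
But centrifugation is also said to end at 17:18 — a 25-minute conflict.

No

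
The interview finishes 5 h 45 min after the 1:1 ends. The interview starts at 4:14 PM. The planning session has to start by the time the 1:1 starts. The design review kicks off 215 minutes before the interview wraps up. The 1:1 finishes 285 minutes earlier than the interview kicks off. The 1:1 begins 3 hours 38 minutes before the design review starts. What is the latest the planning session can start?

10:01 AM

The 1:1 ends at 4:14 PM − 285 min = 11:29 AM.
The interview ends at 11:29 AM + 345 min = 5:14 PM.
The design review starts at 5:14 PM − 215 min = 1:39 PM.
The 1:1 starts at 1:39 PM − 218 min = 10:01 AM.
The planning session is bounded by the 1:1, so the latest it can start is 10:01 AM.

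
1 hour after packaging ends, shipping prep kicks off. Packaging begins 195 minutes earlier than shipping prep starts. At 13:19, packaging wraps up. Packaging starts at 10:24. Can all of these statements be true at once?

No

Shipping prep starts at 13:19 + 60 min = 14:19.
Packaging starts at 14:19 − 195 min = 11:04.
But packaging is also said to start at 10:24 — a 40-minute conflict.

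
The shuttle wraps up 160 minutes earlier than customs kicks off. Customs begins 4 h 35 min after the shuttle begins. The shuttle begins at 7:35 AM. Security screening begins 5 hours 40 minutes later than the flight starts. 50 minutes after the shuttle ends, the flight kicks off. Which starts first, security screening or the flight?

Customs starts at 7:35 AM + 275 min = 12:10 PM.
The shuttle ends at 12:10 PM − 160 min = 9:30 AM.
The flight starts at 9:30 AM + 50 min = 10:20 AM.
Security screening starts at 10:20 AM + 340 min = 4:00 PM.
Security screening starts at 4:00 PM and the flight starts at 10:20 AM, so the flight is first.

the flight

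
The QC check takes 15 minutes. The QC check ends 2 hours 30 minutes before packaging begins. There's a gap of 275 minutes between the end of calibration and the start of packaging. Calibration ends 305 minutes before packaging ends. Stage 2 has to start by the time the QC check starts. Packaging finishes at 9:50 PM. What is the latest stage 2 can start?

6:35 PM

Calibration ends at 9:50 PM − 305 min = 4:45 PM.
Packaging starts at 4:45 PM + 275 min = 9:20 PM.
The QC check ends at 9:20 PM − 150 min = 6:50 PM.
The QC check starts at 6:50 PM − 15 min = 6:35 PM.
Stage 2 is bounded by the QC check, so the latest it can start is 6:35 PM.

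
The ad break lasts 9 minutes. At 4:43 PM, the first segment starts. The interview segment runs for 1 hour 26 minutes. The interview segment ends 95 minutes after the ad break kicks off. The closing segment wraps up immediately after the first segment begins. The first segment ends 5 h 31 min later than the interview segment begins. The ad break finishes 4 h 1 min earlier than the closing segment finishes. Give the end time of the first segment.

The closing segment ends at 4:43 PM.
The ad break ends at 4:43 PM − 241 min = 12:42 PM.
The ad break starts at 12:42 PM − 9 min = 12:33 PM.
The interview segment ends at 12:33 PM + 95 min = 2:08 PM.
The interview segment starts at 2:08 PM − 86 min = 12:42 PM.
The first segment ends at 12:42 PM + 331 min = 6:13 PM.

6:13 PM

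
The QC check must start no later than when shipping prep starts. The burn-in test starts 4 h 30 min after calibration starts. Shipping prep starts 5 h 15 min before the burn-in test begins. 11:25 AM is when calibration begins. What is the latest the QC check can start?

The burn-in test starts at 11:25 AM + 270 min = 3:55 PM.
Shipping prep starts at 3:55 PM − 315 min = 10:40 AM.
The QC check is bounded by shipping prep, so the latest it can start is 10:40 AM.

10:40 AM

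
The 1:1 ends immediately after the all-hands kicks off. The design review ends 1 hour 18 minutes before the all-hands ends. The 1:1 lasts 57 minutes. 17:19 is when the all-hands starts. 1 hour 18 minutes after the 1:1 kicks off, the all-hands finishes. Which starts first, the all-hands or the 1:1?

The 1:1 ends at 17:19.
The 1:1 starts at 17:19 − 57 min = 16:22.
The all-hands starts at 17:19 and the 1:1 starts at 16:22, so the 1:1 is first.

the 1:1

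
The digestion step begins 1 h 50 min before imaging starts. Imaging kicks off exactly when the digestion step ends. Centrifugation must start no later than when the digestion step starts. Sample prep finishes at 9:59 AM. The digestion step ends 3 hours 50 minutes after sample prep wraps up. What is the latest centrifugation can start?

11:59 AM

The digestion step ends at 9:59 AM + 230 min = 1:49 PM.
So imaging starts at 1:49 PM.
The digestion step starts at 1:49 PM − 110 min = 11:59 AM.
Centrifugation is bounded by the digestion step, so the latest it can start is 11:59 AM.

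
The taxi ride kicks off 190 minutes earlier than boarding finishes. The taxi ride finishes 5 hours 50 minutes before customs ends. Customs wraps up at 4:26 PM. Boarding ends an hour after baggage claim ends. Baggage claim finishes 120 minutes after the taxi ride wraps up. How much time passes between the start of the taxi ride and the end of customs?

The taxi ride ends at 4:26 PM − 350 min = 10:36 AM.
Baggage claim ends at 10:36 AM + 120 min = 12:36 PM.
Boarding ends at 12:36 PM + 60 min = 1:36 PM.
The taxi ride starts at 1:36 PM − 190 min = 10:26 AM.
From 10:26 AM to 4:26 PM is 360 minutes.

360 minutes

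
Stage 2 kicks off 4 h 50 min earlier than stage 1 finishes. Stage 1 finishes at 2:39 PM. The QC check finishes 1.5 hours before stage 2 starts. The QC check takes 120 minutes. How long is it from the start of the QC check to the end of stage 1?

8 hours 20 minutes

Stage 2 starts at 2:39 PM − 290 min = 9:49 AM.
The QC check ends at 9:49 AM − 90 min = 8:19 AM.
The QC check starts at 8:19 AM − 120 min = 6:19 AM.
From 6:19 AM to 2:39 PM is 8 hours 20 minutes.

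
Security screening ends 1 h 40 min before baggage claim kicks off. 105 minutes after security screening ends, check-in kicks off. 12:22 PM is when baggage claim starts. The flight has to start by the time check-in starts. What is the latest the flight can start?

Security screening ends at 12:22 PM − 100 min = 10:42 AM.
Check-in starts at 10:42 AM + 105 min = 12:27 PM.
The flight is bounded by check-in, so the latest it can start is 12:27 PM.

12:27 PM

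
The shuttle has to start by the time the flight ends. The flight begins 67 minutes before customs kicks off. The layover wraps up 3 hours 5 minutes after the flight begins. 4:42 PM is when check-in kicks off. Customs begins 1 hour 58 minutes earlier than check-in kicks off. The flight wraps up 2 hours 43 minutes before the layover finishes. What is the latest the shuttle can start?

Customs starts at 4:42 PM − 118 min = 2:44 PM.
The flight starts at 2:44 PM − 67 min = 1:37 PM.
The layover ends at 1:37 PM + 185 min = 4:42 PM.
The flight ends at 4:42 PM − 163 min = 1:59 PM.
The shuttle is bounded by the flight, so the latest it can start is 1:59 PM.

1:59 PM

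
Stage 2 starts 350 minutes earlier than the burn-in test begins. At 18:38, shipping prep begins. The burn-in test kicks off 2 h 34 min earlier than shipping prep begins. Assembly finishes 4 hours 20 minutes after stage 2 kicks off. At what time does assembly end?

14:34

The burn-in test starts at 18:38 − 154 min = 16:04.
Stage 2 starts at 16:04 − 350 min = 10:14.
Assembly ends at 10:14 + 260 min = 14:34.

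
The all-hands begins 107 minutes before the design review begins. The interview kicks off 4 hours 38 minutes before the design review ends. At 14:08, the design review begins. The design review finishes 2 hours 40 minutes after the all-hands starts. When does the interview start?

10:23

The all-hands starts at 14:08 − 107 min = 12:21.
The design review ends at 12:21 + 160 min = 15:01.
The interview starts at 15:01 − 278 min = 10:23.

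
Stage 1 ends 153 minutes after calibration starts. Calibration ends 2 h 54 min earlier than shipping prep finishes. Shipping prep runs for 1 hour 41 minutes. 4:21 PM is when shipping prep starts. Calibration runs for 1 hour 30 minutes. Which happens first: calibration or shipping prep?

Shipping prep ends at 4:21 PM + 101 min = 6:02 PM.
Calibration ends at 6:02 PM − 174 min = 3:08 PM.
Calibration starts at 3:08 PM − 90 min = 1:38 PM.
Calibration starts at 1:38 PM and shipping prep starts at 4:21 PM, so calibration is first.

calibration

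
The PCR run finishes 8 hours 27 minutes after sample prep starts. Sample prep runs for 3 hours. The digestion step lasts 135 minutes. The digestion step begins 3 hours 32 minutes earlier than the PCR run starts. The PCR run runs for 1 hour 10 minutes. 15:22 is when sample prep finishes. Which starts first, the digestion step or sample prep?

Sample prep starts at 15:22 − 180 min = 12:22.
The PCR run ends at 12:22 + 507 min = 20:49.
The PCR run starts at 20:49 − 70 min = 19:39.
The digestion step starts at 19:39 − 212 min = 16:07.
The digestion step starts at 16:07 and sample prep starts at 12:22, so sample prep is first.

sample prep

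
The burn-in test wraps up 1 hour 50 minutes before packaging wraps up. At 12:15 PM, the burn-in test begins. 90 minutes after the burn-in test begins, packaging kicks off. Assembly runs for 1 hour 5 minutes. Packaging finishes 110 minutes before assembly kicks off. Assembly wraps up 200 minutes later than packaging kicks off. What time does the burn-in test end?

12:20 PM

Packaging starts at 12:15 PM + 90 min = 1:45 PM.
Assembly ends at 1:45 PM + 200 min = 5:05 PM.
Assembly starts at 5:05 PM − 65 min = 4:00 PM.
Packaging ends at 4:00 PM − 110 min = 2:10 PM.
The burn-in test ends at 2:10 PM − 110 min = 12:20 PM.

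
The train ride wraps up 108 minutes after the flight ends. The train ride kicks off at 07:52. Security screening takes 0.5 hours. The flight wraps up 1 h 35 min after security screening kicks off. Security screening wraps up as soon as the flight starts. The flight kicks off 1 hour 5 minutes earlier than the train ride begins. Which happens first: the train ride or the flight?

the flight

The flight starts at 07:52 − 65 min = 06:47.
The train ride starts at 07:52 and the flight starts at 06:47, so the flight is first.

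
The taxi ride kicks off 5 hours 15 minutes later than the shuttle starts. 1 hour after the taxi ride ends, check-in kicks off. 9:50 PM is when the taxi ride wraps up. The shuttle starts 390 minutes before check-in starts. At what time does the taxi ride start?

9:35 PM

Check-in starts at 9:50 PM + 60 min = 10:50 PM.
The shuttle starts at 10:50 PM − 390 min = 4:20 PM.
The taxi ride starts at 4:20 PM + 315 min = 9:35 PM.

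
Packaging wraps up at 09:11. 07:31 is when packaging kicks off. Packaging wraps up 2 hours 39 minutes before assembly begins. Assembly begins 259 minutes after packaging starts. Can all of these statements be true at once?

Yes

Assembly starts at 07:31 + 259 min = 11:50.
Packaging ends at 11:50 − 159 min = 09:11.
That matches the stated 09:11, so the schedule is consistent.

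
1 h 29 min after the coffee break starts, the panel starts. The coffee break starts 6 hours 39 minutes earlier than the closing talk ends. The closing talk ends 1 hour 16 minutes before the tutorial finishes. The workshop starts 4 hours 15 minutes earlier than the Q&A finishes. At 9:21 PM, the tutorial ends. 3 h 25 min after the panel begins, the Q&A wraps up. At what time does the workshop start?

2:05 PM

The closing talk ends at 9:21 PM − 76 min = 8:05 PM.
The coffee break starts at 8:05 PM − 399 min = 1:26 PM.
The panel starts at 1:26 PM + 89 min = 2:55 PM.
The Q&A ends at 2:55 PM + 205 min = 6:20 PM.
The workshop starts at 6:20 PM − 255 min = 2:05 PM.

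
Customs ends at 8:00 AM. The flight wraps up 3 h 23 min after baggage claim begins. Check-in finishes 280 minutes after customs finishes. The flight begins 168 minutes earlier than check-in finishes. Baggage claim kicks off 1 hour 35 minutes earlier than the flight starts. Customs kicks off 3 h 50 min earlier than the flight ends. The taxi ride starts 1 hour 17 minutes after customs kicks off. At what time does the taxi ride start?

9:07 AM

Check-in ends at 8:00 AM + 280 min = 12:40 PM.
The flight starts at 12:40 PM − 168 min = 9:52 AM.
Baggage claim starts at 9:52 AM − 95 min = 8:17 AM.
The flight ends at 8:17 AM + 203 min = 11:40 AM.
Customs starts at 11:40 AM − 230 min = 7:50 AM.
The taxi ride starts at 7:50 AM + 77 min = 9:07 AM.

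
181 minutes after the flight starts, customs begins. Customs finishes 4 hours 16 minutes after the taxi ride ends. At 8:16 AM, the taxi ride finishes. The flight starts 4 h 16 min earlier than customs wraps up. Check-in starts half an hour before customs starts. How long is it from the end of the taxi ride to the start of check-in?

Customs ends at 8:16 AM + 256 min = 12:32 PM.
The flight starts at 12:32 PM − 256 min = 8:16 AM.
Customs starts at 8:16 AM + 181 min = 11:17 AM.
Check-in starts at 11:17 AM − 30 min = 10:47 AM.
From 8:16 AM to 10:47 AM is 151 minutes.

151 minutes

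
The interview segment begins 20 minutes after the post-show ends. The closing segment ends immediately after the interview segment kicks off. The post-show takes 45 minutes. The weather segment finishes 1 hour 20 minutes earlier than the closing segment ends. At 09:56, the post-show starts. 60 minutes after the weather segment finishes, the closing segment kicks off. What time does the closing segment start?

10:41

The post-show ends at 09:56 + 45 min = 10:41.
The interview segment starts at 10:41 + 20 min = 11:01.
So the closing segment ends at 11:01.
The weather segment ends at 11:01 − 80 min = 09:41.
The closing segment starts at 09:41 + 60 min = 10:41.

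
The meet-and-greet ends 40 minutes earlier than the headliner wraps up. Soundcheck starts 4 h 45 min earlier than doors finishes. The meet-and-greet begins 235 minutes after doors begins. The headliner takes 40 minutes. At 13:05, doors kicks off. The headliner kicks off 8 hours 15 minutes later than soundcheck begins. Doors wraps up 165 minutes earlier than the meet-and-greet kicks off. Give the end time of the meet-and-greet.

17:45

The meet-and-greet starts at 13:05 + 235 min = 17:00.
Doors ends at 17:00 − 165 min = 14:15.
Soundcheck starts at 14:15 − 285 min = 09:30.
The headliner starts at 09:30 + 495 min = 17:45.
The headliner ends at 17:45 + 40 min = 18:25.
The meet-and-greet ends at 18:25 − 40 min = 17:45.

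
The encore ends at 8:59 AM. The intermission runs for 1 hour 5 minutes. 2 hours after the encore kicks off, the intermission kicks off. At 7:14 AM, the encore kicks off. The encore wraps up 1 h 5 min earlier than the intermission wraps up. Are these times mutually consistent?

No

The intermission starts at 7:14 AM + 120 min = 9:14 AM.
The intermission ends at 9:14 AM + 65 min = 10:19 AM.
The encore ends at 10:19 AM − 65 min = 9:14 AM.
But the encore is also said to end at 8:59 AM — a 15-minute conflict.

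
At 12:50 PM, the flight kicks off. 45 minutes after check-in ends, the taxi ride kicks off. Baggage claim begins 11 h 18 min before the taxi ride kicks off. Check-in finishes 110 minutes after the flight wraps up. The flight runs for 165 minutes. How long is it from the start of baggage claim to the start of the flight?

The flight ends at 12:50 PM + 165 min = 3:35 PM.
Check-in ends at 3:35 PM + 110 min = 5:25 PM.
The taxi ride starts at 5:25 PM + 45 min = 6:10 PM.
Baggage claim starts at 6:10 PM − 678 min = 6:52 AM.
From 6:52 AM to 12:50 PM is 5 hours 58 minutes.

5 hours 58 minutes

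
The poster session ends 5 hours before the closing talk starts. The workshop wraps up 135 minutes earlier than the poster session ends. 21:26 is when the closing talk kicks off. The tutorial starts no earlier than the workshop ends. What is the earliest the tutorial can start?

The poster session ends at 21:26 − 300 min = 16:26.
The workshop ends at 16:26 − 135 min = 14:11.
The tutorial is bounded by the workshop, so the earliest it can start is 14:11.

14:11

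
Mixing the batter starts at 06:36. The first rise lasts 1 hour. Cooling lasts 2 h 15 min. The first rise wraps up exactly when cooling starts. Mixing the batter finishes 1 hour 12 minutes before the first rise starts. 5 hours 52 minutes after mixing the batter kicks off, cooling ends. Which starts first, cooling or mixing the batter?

mixing the batter

Cooling ends at 06:36 + 352 min = 12:28.
Cooling starts at 12:28 − 135 min = 10:13.
Cooling starts at 10:13 and mixing the batter starts at 06:36, so mixing the batter is first.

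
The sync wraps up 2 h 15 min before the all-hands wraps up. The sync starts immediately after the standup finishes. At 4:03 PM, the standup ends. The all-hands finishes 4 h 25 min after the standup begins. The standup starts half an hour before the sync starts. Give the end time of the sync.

5:43 PM

The sync starts at 4:03 PM.
The standup starts at 4:03 PM − 30 min = 3:33 PM.
The all-hands ends at 3:33 PM + 265 min = 7:58 PM.
The sync ends at 7:58 PM − 135 min = 5:43 PM.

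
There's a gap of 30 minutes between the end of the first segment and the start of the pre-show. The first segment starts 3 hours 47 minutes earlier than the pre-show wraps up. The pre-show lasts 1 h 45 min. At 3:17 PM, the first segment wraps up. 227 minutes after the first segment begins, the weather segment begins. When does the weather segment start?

The pre-show starts at 3:17 PM + 30 min = 3:47 PM.
The pre-show ends at 3:47 PM + 105 min = 5:32 PM.
The first segment starts at 5:32 PM − 227 min = 1:45 PM.
The weather segment starts at 1:45 PM + 227 min = 5:32 PM.

5:32 PM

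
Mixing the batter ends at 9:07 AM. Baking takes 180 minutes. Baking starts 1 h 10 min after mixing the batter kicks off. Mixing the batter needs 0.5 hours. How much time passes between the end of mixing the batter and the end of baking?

Mixing the batter starts at 9:07 AM − 30 min = 8:37 AM.
Baking starts at 8:37 AM + 70 min = 9:47 AM.
Baking ends at 9:47 AM + 180 min = 12:47 PM.
From 9:07 AM to 12:47 PM is 220 minutes.

220 minutes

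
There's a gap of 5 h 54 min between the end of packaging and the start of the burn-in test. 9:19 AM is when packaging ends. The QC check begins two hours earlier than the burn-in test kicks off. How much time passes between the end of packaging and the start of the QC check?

234 minutes

The burn-in test starts at 9:19 AM + 354 min = 3:13 PM.
The QC check starts at 3:13 PM − 120 min = 1:13 PM.
From 9:19 AM to 1:13 PM is 234 minutes.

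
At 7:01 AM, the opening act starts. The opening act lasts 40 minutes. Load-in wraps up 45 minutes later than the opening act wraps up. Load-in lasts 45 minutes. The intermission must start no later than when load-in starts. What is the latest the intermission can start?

7:41 AM

The opening act ends at 7:01 AM + 40 min = 7:41 AM.
Load-in ends at 7:41 AM + 45 min = 8:26 AM.
Load-in starts at 8:26 AM − 45 min = 7:41 AM.
The intermission is bounded by load-in, so the latest it can start is 7:41 AM.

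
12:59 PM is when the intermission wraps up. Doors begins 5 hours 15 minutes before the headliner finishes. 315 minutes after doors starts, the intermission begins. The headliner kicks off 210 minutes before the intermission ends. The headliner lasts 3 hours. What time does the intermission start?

12:29 PM

The headliner starts at 12:59 PM − 210 min = 9:29 AM.
The headliner ends at 9:29 AM + 180 min = 12:29 PM.
Doors starts at 12:29 PM − 315 min = 7:14 AM.
The intermission starts at 7:14 AM + 315 min = 12:29 PM.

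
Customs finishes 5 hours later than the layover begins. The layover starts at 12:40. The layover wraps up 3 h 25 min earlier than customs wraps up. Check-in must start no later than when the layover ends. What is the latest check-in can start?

Customs ends at 12:40 + 300 min = 17:40.
The layover ends at 17:40 − 205 min = 14:15.
Check-in is bounded by the layover, so the latest it can start is 14:15.

14:15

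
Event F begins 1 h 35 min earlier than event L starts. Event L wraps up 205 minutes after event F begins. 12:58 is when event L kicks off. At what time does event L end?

Event F starts at 12:58 − 95 min = 11:23.
Event L ends at 11:23 + 205 min = 14:48.

14:48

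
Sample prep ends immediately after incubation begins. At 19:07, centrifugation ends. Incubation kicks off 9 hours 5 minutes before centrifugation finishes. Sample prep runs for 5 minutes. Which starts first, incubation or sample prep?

Incubation starts at 19:07 − 545 min = 10:02.
So sample prep ends at 10:02.
Sample prep starts at 10:02 − 5 min = 09:57.
Incubation starts at 10:02 and sample prep starts at 09:57, so sample prep is first.

sample prep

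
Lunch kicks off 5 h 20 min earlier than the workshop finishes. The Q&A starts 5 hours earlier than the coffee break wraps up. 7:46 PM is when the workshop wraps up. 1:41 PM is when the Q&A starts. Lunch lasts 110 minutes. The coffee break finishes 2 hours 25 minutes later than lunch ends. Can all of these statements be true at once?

Lunch starts at 7:46 PM − 320 min = 2:26 PM.
Lunch ends at 2:26 PM + 110 min = 4:16 PM.
The coffee break ends at 4:16 PM + 145 min = 6:41 PM.
The Q&A starts at 6:41 PM − 300 min = 1:41 PM.
That matches the stated 1:41 PM, so the schedule is consistent.

Yes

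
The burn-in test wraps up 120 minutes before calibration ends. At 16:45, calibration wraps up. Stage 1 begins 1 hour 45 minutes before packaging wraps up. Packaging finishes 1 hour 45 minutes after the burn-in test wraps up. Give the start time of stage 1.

The burn-in test ends at 16:45 − 120 min = 14:45.
Packaging ends at 14:45 + 105 min = 16:30.
Stage 1 starts at 16:30 − 105 min = 14:45.

14:45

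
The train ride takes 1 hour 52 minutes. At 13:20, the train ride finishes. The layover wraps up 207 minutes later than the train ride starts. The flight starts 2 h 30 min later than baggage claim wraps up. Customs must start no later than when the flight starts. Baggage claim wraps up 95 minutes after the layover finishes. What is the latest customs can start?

19:00

The train ride starts at 13:20 − 112 min = 11:28.
The layover ends at 11:28 + 207 min = 14:55.
Baggage claim ends at 14:55 + 95 min = 16:30.
The flight starts at 16:30 + 150 min = 19:00.
Customs is bounded by the flight, so the latest it can start is 19:00.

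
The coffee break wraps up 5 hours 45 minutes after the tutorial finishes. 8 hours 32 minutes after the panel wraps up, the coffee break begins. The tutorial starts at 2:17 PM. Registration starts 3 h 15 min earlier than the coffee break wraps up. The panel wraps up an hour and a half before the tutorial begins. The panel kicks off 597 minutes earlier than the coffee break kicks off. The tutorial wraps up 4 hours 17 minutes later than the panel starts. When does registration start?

The panel ends at 2:17 PM − 90 min = 12:47 PM.
The coffee break starts at 12:47 PM + 512 min = 9:19 PM.
The panel starts at 9:19 PM − 597 min = 11:22 AM.
The tutorial ends at 11:22 AM + 257 min = 3:39 PM.
The coffee break ends at 3:39 PM + 345 min = 9:24 PM.
Registration starts at 9:24 PM − 195 min = 6:09 PM.

6:09 PM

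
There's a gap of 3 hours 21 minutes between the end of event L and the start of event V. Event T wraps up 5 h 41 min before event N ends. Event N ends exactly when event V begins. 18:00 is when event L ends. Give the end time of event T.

Event V starts at 18:00 + 201 min = 21:21.
So event N ends at 21:21.
Event T ends at 21:21 − 341 min = 15:40.

15:40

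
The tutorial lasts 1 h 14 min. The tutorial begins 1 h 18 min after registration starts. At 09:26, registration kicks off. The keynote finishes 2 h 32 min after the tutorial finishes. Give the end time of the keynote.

14:30

The tutorial starts at 09:26 + 78 min = 10:44.
The tutorial ends at 10:44 + 74 min = 11:58.
The keynote ends at 11:58 + 152 min = 14:30.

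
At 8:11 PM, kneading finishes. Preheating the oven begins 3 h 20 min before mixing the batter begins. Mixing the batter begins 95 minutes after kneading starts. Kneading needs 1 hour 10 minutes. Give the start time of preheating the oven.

Kneading starts at 8:11 PM − 70 min = 7:01 PM.
Mixing the batter starts at 7:01 PM + 95 min = 8:36 PM.
Preheating the oven starts at 8:36 PM − 200 min = 5:16 PM.

5:16 PM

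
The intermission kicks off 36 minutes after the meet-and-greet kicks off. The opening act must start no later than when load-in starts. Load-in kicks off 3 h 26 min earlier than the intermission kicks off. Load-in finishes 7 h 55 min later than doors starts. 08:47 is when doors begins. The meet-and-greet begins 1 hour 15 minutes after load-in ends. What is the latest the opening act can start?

Load-in ends at 08:47 + 475 min = 16:42.
The meet-and-greet starts at 16:42 + 75 min = 17:57.
The intermission starts at 17:57 + 36 min = 18:33.
Load-in starts at 18:33 − 206 min = 15:07.
The opening act is bounded by load-in, so the latest it can start is 15:07.

15:07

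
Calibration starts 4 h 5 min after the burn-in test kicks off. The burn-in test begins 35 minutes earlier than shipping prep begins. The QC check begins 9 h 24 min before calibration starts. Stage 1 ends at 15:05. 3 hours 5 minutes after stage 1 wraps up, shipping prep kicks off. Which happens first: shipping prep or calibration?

shipping prep

Shipping prep starts at 15:05 + 185 min = 18:10.
The burn-in test starts at 18:10 − 35 min = 17:35.
Calibration starts at 17:35 + 245 min = 21:40.
Shipping prep starts at 18:10 and calibration starts at 21:40, so shipping prep is first.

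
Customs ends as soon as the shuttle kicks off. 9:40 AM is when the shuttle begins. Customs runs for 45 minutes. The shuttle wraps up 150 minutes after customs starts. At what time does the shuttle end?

Customs ends at 9:40 AM.
Customs starts at 9:40 AM − 45 min = 8:55 AM.
The shuttle ends at 8:55 AM + 150 min = 11:25 AM.

11:25 AM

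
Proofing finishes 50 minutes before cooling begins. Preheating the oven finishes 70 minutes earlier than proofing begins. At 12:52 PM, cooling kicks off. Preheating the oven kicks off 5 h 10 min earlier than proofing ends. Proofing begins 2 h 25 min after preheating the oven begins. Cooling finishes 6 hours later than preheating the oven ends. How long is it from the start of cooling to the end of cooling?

Proofing ends at 12:52 PM − 50 min = 12:02 PM.
Preheating the oven starts at 12:02 PM − 310 min = 6:52 AM.
Proofing starts at 6:52 AM + 145 min = 9:17 AM.
Preheating the oven ends at 9:17 AM − 70 min = 8:07 AM.
Cooling ends at 8:07 AM + 360 min = 2:07 PM.
From 12:52 PM to 2:07 PM is 1 hour 15 minutes.

1 hour 15 minutes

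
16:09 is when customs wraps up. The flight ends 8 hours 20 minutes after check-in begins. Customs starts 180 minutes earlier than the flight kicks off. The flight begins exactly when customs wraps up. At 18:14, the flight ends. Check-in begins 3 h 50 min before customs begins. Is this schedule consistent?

No

The flight starts at 16:09.
Customs starts at 16:09 − 180 min = 13:09.
Check-in starts at 13:09 − 230 min = 09:19.
The flight ends at 09:19 + 500 min = 17:39.
But the flight is also said to end at 18:14 — a 35-minute conflict.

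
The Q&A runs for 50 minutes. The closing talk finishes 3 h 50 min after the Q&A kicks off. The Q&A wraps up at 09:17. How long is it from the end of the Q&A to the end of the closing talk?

The Q&A starts at 09:17 − 50 min = 08:27.
The closing talk ends at 08:27 + 230 min = 12:17.
From 09:17 to 12:17 is 3 hours.

3 hours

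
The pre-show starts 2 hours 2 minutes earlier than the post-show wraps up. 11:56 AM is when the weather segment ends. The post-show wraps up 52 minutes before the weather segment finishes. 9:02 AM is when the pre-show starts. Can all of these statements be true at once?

The post-show ends at 11:56 AM − 52 min = 11:04 AM.
The pre-show starts at 11:04 AM − 122 min = 9:02 AM.
That matches the stated 9:02 AM, so the schedule is consistent.

Yes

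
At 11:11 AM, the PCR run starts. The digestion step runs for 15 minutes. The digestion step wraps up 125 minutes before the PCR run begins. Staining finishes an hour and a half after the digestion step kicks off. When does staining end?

10:21 AM

The digestion step ends at 11:11 AM − 125 min = 9:06 AM.
The digestion step starts at 9:06 AM − 15 min = 8:51 AM.
Staining ends at 8:51 AM + 90 min = 10:21 AM.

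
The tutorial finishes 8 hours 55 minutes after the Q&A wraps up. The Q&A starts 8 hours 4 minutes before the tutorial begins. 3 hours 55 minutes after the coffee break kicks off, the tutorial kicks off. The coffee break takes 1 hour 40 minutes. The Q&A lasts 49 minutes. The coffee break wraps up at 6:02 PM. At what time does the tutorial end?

9:57 PM

The coffee break starts at 6:02 PM − 100 min = 4:22 PM.
The tutorial starts at 4:22 PM + 235 min = 8:17 PM.
The Q&A starts at 8:17 PM − 484 min = 12:13 PM.
The Q&A ends at 12:13 PM + 49 min = 1:02 PM.
The tutorial ends at 1:02 PM + 535 min = 9:57 PM.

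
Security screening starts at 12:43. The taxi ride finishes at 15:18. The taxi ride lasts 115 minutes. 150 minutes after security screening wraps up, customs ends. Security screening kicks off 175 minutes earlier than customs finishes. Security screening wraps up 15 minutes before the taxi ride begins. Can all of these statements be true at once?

The taxi ride starts at 15:18 − 115 min = 13:23.
Security screening ends at 13:23 − 15 min = 13:08.
Customs ends at 13:08 + 150 min = 15:38.
Security screening starts at 15:38 − 175 min = 12:43.
That matches the stated 12:43, so the schedule is consistent.

Yes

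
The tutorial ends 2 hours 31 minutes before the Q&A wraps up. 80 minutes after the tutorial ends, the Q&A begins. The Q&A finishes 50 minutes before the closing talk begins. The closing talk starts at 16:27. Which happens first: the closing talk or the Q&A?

The Q&A ends at 16:27 − 50 min = 15:37.
The tutorial ends at 15:37 − 151 min = 13:06.
The Q&A starts at 13:06 + 80 min = 14:26.
The closing talk starts at 16:27 and the Q&A starts at 14:26, so the Q&A is first.

the Q&A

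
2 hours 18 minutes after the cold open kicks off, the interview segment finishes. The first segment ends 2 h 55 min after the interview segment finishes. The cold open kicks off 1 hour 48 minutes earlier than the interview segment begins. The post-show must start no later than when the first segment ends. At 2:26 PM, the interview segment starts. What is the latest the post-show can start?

5:51 PM

The cold open starts at 2:26 PM − 108 min = 12:38 PM.
The interview segment ends at 12:38 PM + 138 min = 2:56 PM.
The first segment ends at 2:56 PM + 175 min = 5:51 PM.
The post-show is bounded by the first segment, so the latest it can start is 5:51 PM.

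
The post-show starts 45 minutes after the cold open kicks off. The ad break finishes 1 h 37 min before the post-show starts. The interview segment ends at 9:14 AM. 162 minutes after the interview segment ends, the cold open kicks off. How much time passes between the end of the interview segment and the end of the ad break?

The cold open starts at 9:14 AM + 162 min = 11:56 AM.
The post-show starts at 11:56 AM + 45 min = 12:41 PM.
The ad break ends at 12:41 PM − 97 min = 11:04 AM.
From 9:14 AM to 11:04 AM is 110 minutes.

110 minutes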